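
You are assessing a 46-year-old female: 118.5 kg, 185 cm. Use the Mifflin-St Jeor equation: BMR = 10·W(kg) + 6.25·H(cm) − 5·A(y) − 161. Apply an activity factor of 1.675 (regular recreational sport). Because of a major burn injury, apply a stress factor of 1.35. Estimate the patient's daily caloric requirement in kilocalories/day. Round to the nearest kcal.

4410 kilocalories/day

Mifflin-St Jeor (female): BMR = 10(118.5) + 6.25(185) − 5(46) − 161 = 1185 + 1156.25 − 230 − 161 = 1950.25 kcal/day.
TEE = BMR × activity factor = 1950.25 × 1.675 = 3266.6688 kcal/day.
Apply stress factor: 3266.6688 × 1.35 = 4410.0028 kcal/day.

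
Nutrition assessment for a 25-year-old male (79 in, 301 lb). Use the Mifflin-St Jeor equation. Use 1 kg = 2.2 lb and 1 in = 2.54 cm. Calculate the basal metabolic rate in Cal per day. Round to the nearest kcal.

Convert to metric: weight = 301 ÷ 2.2 = 136.8182 kg; height = 79 × 2.54 = 200.66 cm.
Mifflin-St Jeor (male): BMR = 10(136.8182) + 6.25(200.66) − 5(25) + 5 = 1368.1818 + 1254.125 − 125 + 5 = 2502.3068 kcal/day.

2502 Cal per day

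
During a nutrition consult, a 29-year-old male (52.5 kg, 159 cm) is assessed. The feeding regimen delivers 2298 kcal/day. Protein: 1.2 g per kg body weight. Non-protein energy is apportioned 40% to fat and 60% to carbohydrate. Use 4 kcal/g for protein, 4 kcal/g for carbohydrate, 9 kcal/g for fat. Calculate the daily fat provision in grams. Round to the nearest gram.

Protein = 1.2 × 52.5 = 63 g → 63 × 4 = 252 kcal.
Non-protein calories = 2298 − 252 = 2046 kcal.
Fat: 40% × 2046 = 818.4 kcal; carbohydrate: 1227.6 kcal.
Fat: 818.4 kcal ÷ 9 kcal/g = 90.9333 g.

91 g/day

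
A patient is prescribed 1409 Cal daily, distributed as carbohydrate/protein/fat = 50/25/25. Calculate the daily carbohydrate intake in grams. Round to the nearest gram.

176 g/day

Carbohydrate energy = 50% × 1409 = 704.5 kcal.
At 4 kcal/g: 704.5 ÷ 4 = 176.125 g.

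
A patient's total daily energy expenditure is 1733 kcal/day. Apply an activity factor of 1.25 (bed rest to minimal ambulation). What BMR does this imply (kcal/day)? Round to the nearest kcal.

BMR = TEE ÷ activity factor = 1733 ÷ 1.25 = 1386.4 kcal/day.

1386 kcal/day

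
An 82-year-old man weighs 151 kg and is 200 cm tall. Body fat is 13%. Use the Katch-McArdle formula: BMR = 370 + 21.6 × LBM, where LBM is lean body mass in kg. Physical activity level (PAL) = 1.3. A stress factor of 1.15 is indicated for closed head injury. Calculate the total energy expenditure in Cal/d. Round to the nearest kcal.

4795 Cal/d

LBM = 151 × (1 − 0.13) = 131.37 kg. Katch-McArdle: BMR = 370 + 21.6 × 131.37 = 3207.592 kcal/day.
TEE = BMR × activity factor = 3207.592 × 1.3 = 4169.8696 kcal/day.
Apply stress factor: 4169.8696 × 1.15 = 4795.35 kcal/day.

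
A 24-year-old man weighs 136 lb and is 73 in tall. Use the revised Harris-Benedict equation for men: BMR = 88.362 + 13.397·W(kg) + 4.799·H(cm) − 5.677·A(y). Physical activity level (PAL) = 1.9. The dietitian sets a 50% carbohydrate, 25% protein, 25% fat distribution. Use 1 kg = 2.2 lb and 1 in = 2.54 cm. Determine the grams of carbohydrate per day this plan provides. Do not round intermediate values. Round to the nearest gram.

Convert to metric: weight = 136 ÷ 2.2 = 61.8182 kg; height = 73 × 2.54 = 185.42 cm.
Harris-Benedict: BMR = 88.362 + 13.397(61.8182) + 4.799(185.42) − 5.677(24) = 1670.1228 kcal/day.
TEE = 1670.1228 × 1.9 = 3173.2332 kcal/day.
Carbohydrate energy = 50% × 3173.2332 = 1586.6166 kcal.
Carbohydrate = 1586.6166 ÷ 4 kcal/g = 396.6542 g.

397 g/day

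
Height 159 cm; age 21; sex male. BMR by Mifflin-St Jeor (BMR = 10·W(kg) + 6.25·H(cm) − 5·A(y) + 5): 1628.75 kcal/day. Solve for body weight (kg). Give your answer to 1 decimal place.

73.5 kg

1628.75 = 10·W + 6.25(159) − 5(21) + 5
10·W = 1628.75 − 893.75 = 735, so W = 73.5 kg.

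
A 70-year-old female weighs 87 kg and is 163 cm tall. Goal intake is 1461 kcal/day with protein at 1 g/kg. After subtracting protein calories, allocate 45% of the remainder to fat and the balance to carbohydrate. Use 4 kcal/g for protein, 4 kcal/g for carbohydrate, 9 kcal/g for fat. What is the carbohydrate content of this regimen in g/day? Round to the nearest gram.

Protein = 1 × 87 = 87 g → 87 × 4 = 348 kcal.
Non-protein calories = 1461 − 348 = 1113 kcal.
Fat: 45% × 1113 = 500.85 kcal; carbohydrate: 612.15 kcal.
Carbohydrate: 612.15 kcal ÷ 4 kcal/g = 153.0375 g.

153 g/day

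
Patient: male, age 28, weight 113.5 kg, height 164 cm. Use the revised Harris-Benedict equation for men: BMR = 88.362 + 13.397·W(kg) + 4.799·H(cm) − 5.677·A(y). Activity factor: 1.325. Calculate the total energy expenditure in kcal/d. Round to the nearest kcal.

2964 kcal/d

Harris-Benedict: BMR = 88.362 + 13.397(113.5) + 4.799(164) − 5.677(28) = 2237.0015 kcal/day.
TEE = BMR × activity factor = 2237.0015 × 1.325 = 2964.027 kcal/day.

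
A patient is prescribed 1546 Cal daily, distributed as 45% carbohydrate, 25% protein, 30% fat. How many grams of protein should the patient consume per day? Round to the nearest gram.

97 g/day

Protein energy = 25% × 1546 = 386.5 kcal.
At 4 kcal/g: 386.5 ÷ 4 = 96.625 g.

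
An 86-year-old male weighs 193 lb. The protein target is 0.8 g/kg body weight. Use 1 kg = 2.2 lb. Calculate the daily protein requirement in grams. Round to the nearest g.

Weight in kg = 193 ÷ 2.2 = 87.7273 kg.
Protein = 0.8 g/kg × 87.7273 kg = 70.1818 g/day.

70 g/day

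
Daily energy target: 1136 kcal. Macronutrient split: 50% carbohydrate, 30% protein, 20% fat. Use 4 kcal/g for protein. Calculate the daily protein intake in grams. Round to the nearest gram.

85 g/day

Protein energy = 30% × 1136 = 340.8 kcal.
At 4 kcal/g: 340.8 ÷ 4 = 85.2 g.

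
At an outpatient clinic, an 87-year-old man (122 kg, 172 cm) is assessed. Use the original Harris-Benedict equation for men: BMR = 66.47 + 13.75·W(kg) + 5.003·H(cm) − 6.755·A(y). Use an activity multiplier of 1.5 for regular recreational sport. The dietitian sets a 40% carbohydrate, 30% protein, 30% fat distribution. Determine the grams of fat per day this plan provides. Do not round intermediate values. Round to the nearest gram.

101 g/day

Harris-Benedict: BMR = 66.47 + 13.75(122) + 5.003(172) − 6.755(87) = 2016.801 kcal/day.
TEE = 2016.801 × 1.5 = 3025.2015 kcal/day.
Fat energy = 30% × 3025.2015 = 907.5605 kcal.
Fat = 907.5605 ÷ 9 kcal/g = 100.8401 g.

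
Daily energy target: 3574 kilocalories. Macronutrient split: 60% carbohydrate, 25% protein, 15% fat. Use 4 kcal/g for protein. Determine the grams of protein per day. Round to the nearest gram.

223 g/day

Protein energy = 25% × 3574 = 893.5 kcal.
At 4 kcal/g: 893.5 ÷ 4 = 223.375 g.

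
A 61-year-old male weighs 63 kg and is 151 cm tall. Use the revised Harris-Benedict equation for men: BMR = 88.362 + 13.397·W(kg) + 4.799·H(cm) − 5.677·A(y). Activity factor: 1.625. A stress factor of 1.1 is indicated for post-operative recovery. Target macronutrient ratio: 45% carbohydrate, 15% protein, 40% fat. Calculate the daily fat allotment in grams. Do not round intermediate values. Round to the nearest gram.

104 g/day

Harris-Benedict: BMR = 88.362 + 13.397(63) + 4.799(151) − 5.677(61) = 1310.725 kcal/day.
TEE = 1310.725 × 1.625 = 2129.9281 kcal/day.
With stress factor 1.1: 2129.9281 × 1.1 = 2342.9209 kcal/day.
Fat energy = 40% × 2342.9209 = 937.1684 kcal.
Fat = 937.1684 ÷ 9 kcal/g = 104.1298 g.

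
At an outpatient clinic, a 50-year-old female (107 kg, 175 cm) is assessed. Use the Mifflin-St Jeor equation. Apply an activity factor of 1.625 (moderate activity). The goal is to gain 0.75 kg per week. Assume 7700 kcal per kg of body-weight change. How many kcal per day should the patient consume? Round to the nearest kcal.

3673 kcal per day

Mifflin-St Jeor (female): BMR = 10(107) + 6.25(175) − 5(50) − 161 = 1070 + 1093.75 − 250 − 161 = 1752.75 kcal/day.
TEE = 1752.75 × 1.625 = 2848.2188 kcal/day.
Required daily surplus = 0.75 × 7700 ÷ 7 = 825 kcal/day.
Target intake = 2848.2188 + 825 = 3673.2188 kcal/day.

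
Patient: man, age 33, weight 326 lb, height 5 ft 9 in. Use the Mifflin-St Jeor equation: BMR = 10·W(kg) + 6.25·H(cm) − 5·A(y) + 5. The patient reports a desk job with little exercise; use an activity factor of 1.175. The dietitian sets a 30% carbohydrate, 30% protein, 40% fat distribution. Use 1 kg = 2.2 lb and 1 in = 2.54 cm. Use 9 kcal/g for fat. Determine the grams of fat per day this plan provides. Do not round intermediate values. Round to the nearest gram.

Convert to metric: weight = 326 ÷ 2.2 = 148.1818 kg; height = (5×12 + 9) × 2.54 = 69 × 2.54 = 175.26 cm.
Mifflin-St Jeor (male): BMR = 10(148.1818) + 6.25(175.26) − 5(33) + 5 = 1481.8182 + 1095.375 − 165 + 5 = 2417.1932 kcal/day.
TEE = 2417.1932 × 1.175 = 2840.202 kcal/day.
Fat energy = 40% × 2840.202 = 1136.0808 kcal.
Fat = 1136.0808 ÷ 9 kcal/g = 126.2312 g.

126 g/day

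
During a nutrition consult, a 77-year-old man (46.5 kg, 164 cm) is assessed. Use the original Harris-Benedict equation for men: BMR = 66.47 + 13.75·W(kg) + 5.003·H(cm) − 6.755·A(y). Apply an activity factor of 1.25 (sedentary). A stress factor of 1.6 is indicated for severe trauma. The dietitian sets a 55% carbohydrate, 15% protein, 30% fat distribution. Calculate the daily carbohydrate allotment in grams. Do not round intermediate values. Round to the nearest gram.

Harris-Benedict: BMR = 66.47 + 13.75(46.5) + 5.003(164) − 6.755(77) = 1006.202 kcal/day.
TEE = 1006.202 × 1.25 = 1257.7525 kcal/day.
With stress factor 1.6: 1257.7525 × 1.6 = 2012.404 kcal/day.
Carbohydrate energy = 55% × 2012.404 = 1106.8222 kcal.
Carbohydrate = 1106.8222 ÷ 4 kcal/g = 276.7056 g.

277 g/day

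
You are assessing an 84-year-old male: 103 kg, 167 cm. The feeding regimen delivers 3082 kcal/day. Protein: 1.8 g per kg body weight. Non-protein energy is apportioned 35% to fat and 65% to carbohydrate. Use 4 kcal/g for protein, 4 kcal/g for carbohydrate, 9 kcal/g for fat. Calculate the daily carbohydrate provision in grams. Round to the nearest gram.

Protein = 1.8 × 103 = 185.4 g → 185.4 × 4 = 741.6 kcal.
Non-protein calories = 3082 − 741.6 = 2340.4 kcal.
Fat: 35% × 2340.4 = 819.14 kcal; carbohydrate: 1521.26 kcal.
Carbohydrate: 1521.26 kcal ÷ 4 kcal/g = 380.315 g.

380 g/day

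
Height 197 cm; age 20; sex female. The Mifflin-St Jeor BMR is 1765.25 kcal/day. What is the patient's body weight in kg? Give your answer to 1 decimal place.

1765.25 = 10·W + 6.25(197) − 5(20) − 161
10·W = 1765.25 − 970.25 = 795, so W = 79.5 kg.

79.5 kg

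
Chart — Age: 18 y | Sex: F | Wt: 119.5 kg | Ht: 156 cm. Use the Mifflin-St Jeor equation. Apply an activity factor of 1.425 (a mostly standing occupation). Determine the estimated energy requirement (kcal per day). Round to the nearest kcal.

Mifflin-St Jeor (female): BMR = 10(119.5) + 6.25(156) − 5(18) − 161 = 1195 + 975 − 90 − 161 = 1919 kcal/day.
TEE = BMR × activity factor = 1919 × 1.425 = 2734.575 kcal/day.

2735 kcal per day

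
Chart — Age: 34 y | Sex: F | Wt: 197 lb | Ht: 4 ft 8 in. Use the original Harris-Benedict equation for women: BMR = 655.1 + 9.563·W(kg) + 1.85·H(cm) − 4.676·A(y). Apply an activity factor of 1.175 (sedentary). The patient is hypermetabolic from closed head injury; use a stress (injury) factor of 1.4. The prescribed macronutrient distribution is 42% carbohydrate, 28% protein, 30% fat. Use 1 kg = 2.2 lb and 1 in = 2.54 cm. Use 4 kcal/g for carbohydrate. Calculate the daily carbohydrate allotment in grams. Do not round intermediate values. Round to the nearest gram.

279 g/day

Convert to metric: weight = 197 ÷ 2.2 = 89.5455 kg; height = (4×12 + 8) × 2.54 = 56 × 2.54 = 142.24 cm.
Harris-Benedict: BMR = 655.1 + 9.563(89.5455) + 1.85(142.24) − 4.676(34) = 1615.5832 kcal/day.
TEE = 1615.5832 × 1.175 = 1898.3102 kcal/day.
With stress factor 1.4: 1898.3102 × 1.4 = 2657.6343 kcal/day.
Carbohydrate energy = 42% × 2657.6343 = 1116.2064 kcal.
Carbohydrate = 1116.2064 ÷ 4 kcal/g = 279.0516 g.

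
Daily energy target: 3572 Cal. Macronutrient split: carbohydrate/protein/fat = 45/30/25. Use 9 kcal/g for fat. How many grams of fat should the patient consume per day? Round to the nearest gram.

Fat energy = 25% × 3572 = 893 kcal.
At 9 kcal/g: 893 ÷ 9 = 99.2222 g.

99 g/day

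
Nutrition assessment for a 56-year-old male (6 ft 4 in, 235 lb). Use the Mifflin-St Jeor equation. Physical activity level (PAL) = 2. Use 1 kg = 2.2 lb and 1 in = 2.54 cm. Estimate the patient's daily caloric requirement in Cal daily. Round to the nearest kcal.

3999 Cal daily

Convert to metric: weight = 235 ÷ 2.2 = 106.8182 kg; height = (6×12 + 4) × 2.54 = 76 × 2.54 = 193.04 cm.
Mifflin-St Jeor (male): BMR = 10(106.8182) + 6.25(193.04) − 5(56) + 5 = 1068.1818 + 1206.5 − 280 + 5 = 1999.6818 kcal/day.
TEE = BMR × activity factor = 1999.6818 × 2 = 3999.3636 kcal/day.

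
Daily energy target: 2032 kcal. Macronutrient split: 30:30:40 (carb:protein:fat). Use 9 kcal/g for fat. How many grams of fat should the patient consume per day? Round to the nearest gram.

90 g/day

Fat energy = 40% × 2032 = 812.8 kcal.
At 9 kcal/g: 812.8 ÷ 9 = 90.3111 g.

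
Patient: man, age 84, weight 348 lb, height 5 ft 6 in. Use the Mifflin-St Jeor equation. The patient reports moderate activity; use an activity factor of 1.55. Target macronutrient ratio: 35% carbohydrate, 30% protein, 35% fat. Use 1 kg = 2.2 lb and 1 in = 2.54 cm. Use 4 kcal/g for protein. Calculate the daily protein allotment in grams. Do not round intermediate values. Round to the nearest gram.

Convert to metric: weight = 348 ÷ 2.2 = 158.1818 kg; height = (5×12 + 6) × 2.54 = 66 × 2.54 = 167.64 cm.
Mifflin-St Jeor (male): BMR = 10(158.1818) + 6.25(167.64) − 5(84) + 5 = 1581.8182 + 1047.75 − 420 + 5 = 2214.5682 kcal/day.
TEE = 2214.5682 × 1.55 = 3432.5807 kcal/day.
Protein energy = 30% × 3432.5807 = 1029.7742 kcal.
Protein = 1029.7742 ÷ 4 kcal/g = 257.4436 g.

257 g/day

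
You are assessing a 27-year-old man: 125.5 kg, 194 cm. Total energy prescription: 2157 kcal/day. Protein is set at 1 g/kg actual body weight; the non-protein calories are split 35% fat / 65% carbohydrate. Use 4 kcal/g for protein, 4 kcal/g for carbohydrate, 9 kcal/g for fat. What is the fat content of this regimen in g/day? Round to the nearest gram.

64 g/day

Protein = 1 × 125.5 = 125.5 g → 125.5 × 4 = 502 kcal.
Non-protein calories = 2157 − 502 = 1655 kcal.
Fat: 35% × 1655 = 579.25 kcal; carbohydrate: 1075.75 kcal.
Fat: 579.25 kcal ÷ 9 kcal/g = 64.3611 g.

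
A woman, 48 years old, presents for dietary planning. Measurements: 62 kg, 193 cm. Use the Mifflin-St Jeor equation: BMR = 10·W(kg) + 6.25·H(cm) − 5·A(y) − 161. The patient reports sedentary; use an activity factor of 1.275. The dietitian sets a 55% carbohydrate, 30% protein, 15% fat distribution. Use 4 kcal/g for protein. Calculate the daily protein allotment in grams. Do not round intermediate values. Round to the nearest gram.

Mifflin-St Jeor (female): BMR = 10(62) + 6.25(193) − 5(48) − 161 = 620 + 1206.25 − 240 − 161 = 1425.25 kcal/day.
TEE = 1425.25 × 1.275 = 1817.1938 kcal/day.
Protein energy = 30% × 1817.1938 = 545.1581 kcal.
Protein = 545.1581 ÷ 4 kcal/g = 136.2895 g.

136 g/day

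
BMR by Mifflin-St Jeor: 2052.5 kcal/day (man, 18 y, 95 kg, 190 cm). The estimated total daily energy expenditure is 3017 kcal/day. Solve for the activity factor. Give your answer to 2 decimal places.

1.47

Activity factor = TEE ÷ BMR = 3017 ÷ 2052.5 = 1.47.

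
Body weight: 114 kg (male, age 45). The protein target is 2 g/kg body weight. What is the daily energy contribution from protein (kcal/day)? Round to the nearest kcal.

Protein = 2 g/kg × 114 kg = 228 g/day.
Protein energy = 228 g × 4 kcal/g = 912 kcal/day.

912 kcal/day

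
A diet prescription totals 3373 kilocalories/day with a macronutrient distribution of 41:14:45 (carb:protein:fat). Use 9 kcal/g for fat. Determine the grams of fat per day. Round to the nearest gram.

Fat energy = 45% × 3373 = 1517.85 kcal.
At 9 kcal/g: 1517.85 ÷ 9 = 168.65 g.

169 g/day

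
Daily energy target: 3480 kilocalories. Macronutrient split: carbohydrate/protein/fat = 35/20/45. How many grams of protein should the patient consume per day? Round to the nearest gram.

Protein energy = 20% × 3480 = 696 kcal.
At 4 kcal/g: 696 ÷ 4 = 174 g.

174 g/day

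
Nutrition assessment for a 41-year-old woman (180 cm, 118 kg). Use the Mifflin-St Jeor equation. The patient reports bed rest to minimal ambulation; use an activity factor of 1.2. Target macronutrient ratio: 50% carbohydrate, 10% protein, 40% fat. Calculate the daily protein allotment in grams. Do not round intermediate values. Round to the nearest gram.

Mifflin-St Jeor (female): BMR = 10(118) + 6.25(180) − 5(41) − 161 = 1180 + 1125 − 205 − 161 = 1939 kcal/day.
TEE = 1939 × 1.2 = 2326.8 kcal/day.
Protein energy = 10% × 2326.8 = 232.68 kcal.
Protein = 232.68 ÷ 4 kcal/g = 58.17 g.

58 g/day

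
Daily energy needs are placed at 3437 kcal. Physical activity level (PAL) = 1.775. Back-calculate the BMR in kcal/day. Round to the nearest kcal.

BMR = TEE ÷ activity factor = 3437 ÷ 1.775 = 1936.338 kcal/day.

1936 kcal/day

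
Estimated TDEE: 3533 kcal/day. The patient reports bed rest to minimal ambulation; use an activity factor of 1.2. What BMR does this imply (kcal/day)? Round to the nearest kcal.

2944 kcal/day

BMR = TEE ÷ activity factor = 3533 ÷ 1.2 = 2944.1667 kcal/day.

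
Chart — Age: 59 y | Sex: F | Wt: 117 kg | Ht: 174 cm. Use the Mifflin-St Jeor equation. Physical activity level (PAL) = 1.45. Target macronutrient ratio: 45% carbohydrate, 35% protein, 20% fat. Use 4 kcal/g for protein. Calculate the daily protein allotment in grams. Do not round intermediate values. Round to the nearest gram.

229 g/day

Mifflin-St Jeor (female): BMR = 10(117) + 6.25(174) − 5(59) − 161 = 1170 + 1087.5 − 295 − 161 = 1801.5 kcal/day.
TEE = 1801.5 × 1.45 = 2612.175 kcal/day.
Protein energy = 35% × 2612.175 = 914.2613 kcal.
Protein = 914.2613 ÷ 4 kcal/g = 228.5653 g.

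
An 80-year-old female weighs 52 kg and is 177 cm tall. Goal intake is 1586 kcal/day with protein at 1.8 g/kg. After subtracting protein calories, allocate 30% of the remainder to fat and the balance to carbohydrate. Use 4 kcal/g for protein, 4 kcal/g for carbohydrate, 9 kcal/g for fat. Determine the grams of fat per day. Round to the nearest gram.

Protein = 1.8 × 52 = 93.6 g → 93.6 × 4 = 374.4 kcal.
Non-protein calories = 1586 − 374.4 = 1211.6 kcal.
Fat: 30% × 1211.6 = 363.48 kcal; carbohydrate: 848.12 kcal.
Fat: 363.48 kcal ÷ 9 kcal/g = 40.3867 g.

40 g/day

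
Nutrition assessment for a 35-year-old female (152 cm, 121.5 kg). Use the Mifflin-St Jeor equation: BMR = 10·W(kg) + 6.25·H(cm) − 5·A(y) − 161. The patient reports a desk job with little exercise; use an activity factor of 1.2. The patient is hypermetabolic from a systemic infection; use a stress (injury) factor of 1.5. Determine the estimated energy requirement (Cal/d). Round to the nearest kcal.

Mifflin-St Jeor (female): BMR = 10(121.5) + 6.25(152) − 5(35) − 161 = 1215 + 950 − 175 − 161 = 1829 kcal/day.
TEE = BMR × activity factor = 1829 × 1.2 = 2194.8 kcal/day.
Apply stress factor: 2194.8 × 1.5 = 3292.2 kcal/day.

3292 Cal/d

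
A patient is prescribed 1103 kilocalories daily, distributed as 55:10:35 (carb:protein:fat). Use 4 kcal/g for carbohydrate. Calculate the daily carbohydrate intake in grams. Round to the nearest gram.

152 g/day

Carbohydrate energy = 55% × 1103 = 606.65 kcal.
At 4 kcal/g: 606.65 ÷ 4 = 151.6625 g.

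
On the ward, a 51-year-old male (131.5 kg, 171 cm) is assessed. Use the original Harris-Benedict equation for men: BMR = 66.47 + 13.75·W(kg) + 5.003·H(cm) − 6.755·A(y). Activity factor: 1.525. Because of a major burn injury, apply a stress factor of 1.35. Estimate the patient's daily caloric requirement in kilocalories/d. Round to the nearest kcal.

Harris-Benedict: BMR = 66.47 + 13.75(131.5) + 5.003(171) − 6.755(51) = 2385.603 kcal/day.
TEE = BMR × activity factor = 2385.603 × 1.525 = 3638.0446 kcal/day.
Apply stress factor: 3638.0446 × 1.35 = 4911.3602 kcal/day.

4911 kilocalories/d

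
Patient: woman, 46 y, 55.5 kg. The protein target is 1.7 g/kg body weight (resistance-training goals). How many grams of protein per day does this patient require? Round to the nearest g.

Protein = 1.7 g/kg × 55.5 kg = 94.35 g/day.

94 g/day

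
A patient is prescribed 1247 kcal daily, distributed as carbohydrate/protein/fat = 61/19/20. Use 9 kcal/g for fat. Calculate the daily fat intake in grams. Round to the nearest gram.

28 g/day

Fat energy = 20% × 1247 = 249.4 kcal.
At 9 kcal/g: 249.4 ÷ 9 = 27.7111 g.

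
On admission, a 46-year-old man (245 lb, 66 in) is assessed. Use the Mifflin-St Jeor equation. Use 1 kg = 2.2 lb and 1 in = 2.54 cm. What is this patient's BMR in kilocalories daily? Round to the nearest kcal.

1936 kilocalories daily

Convert to metric: weight = 245 ÷ 2.2 = 111.3636 kg; height = 66 × 2.54 = 167.64 cm.
Mifflin-St Jeor (male): BMR = 10(111.3636) + 6.25(167.64) − 5(46) + 5 = 1113.6364 + 1047.75 − 230 + 5 = 1936.3864 kcal/day.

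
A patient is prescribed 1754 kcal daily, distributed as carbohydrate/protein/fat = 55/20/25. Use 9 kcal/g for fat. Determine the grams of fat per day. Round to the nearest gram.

Fat energy = 25% × 1754 = 438.5 kcal.
At 9 kcal/g: 438.5 ÷ 9 = 48.7222 g.

49 g/day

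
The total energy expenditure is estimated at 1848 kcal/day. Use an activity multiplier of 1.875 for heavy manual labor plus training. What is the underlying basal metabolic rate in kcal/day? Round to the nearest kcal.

BMR = TEE ÷ activity factor = 1848 ÷ 1.875 = 985.6 kcal/day.

986 kcal/day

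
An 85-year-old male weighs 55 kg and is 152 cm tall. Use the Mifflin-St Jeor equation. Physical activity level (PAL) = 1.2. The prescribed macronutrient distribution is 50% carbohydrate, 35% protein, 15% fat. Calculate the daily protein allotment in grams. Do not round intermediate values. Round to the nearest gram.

Mifflin-St Jeor (male): BMR = 10(55) + 6.25(152) − 5(85) + 5 = 550 + 950 − 425 + 5 = 1080 kcal/day.
TEE = 1080 × 1.2 = 1296 kcal/day.
Protein energy = 35% × 1296 = 453.6 kcal.
Protein = 453.6 ÷ 4 kcal/g = 113.4 g.

113 g/day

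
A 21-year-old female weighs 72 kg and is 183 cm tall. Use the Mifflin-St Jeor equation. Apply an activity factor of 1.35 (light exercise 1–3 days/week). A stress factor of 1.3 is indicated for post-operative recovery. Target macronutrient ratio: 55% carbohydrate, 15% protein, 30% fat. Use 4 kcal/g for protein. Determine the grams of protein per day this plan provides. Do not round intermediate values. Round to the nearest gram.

105 g/day

Mifflin-St Jeor (female): BMR = 10(72) + 6.25(183) − 5(21) − 161 = 720 + 1143.75 − 105 − 161 = 1597.75 kcal/day.
TEE = 1597.75 × 1.35 = 2156.9625 kcal/day.
With stress factor 1.3: 2156.9625 × 1.3 = 2804.0513 kcal/day.
Protein energy = 15% × 2804.0513 = 420.6077 kcal.
Protein = 420.6077 ÷ 4 kcal/g = 105.1519 g.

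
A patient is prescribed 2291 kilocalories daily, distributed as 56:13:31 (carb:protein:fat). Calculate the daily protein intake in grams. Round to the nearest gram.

Protein energy = 13% × 2291 = 297.83 kcal.
At 4 kcal/g: 297.83 ÷ 4 = 74.4575 g.

74 g/day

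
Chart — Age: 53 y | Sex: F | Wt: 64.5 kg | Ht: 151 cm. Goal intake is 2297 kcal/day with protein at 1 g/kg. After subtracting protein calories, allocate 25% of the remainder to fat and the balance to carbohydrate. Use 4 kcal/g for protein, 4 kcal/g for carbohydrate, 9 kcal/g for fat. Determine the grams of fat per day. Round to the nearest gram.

57 g/day

Protein = 1 × 64.5 = 64.5 g → 64.5 × 4 = 258 kcal.
Non-protein calories = 2297 − 258 = 2039 kcal.
Fat: 25% × 2039 = 509.75 kcal; carbohydrate: 1529.25 kcal.
Fat: 509.75 kcal ÷ 9 kcal/g = 56.6389 g.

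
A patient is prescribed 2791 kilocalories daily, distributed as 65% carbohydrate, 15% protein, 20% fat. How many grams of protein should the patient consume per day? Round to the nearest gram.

Protein energy = 15% × 2791 = 418.65 kcal.
At 4 kcal/g: 418.65 ÷ 4 = 104.6625 g.

105 g/day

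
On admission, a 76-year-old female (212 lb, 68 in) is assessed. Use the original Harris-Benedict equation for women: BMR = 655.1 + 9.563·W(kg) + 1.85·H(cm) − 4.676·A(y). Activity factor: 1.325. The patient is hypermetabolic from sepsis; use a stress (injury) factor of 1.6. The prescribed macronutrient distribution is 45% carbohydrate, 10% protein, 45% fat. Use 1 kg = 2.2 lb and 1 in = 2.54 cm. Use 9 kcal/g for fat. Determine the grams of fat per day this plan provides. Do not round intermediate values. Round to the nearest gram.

Convert to metric: weight = 212 ÷ 2.2 = 96.3636 kg; height = 68 × 2.54 = 172.72 cm.
Harris-Benedict: BMR = 655.1 + 9.563(96.3636) + 1.85(172.72) − 4.676(76) = 1540.7815 kcal/day.
TEE = 1540.7815 × 1.325 = 2041.5354 kcal/day.
With stress factor 1.6: 2041.5354 × 1.6 = 3266.4567 kcal/day.
Fat energy = 45% × 3266.4567 = 1469.9055 kcal.
Fat = 1469.9055 ÷ 9 kcal/g = 163.3228 g.

163 g/day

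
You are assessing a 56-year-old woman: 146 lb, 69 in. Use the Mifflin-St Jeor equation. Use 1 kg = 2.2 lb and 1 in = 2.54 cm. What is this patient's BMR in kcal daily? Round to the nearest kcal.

1318 kcal daily

Convert to metric: weight = 146 ÷ 2.2 = 66.3636 kg; height = 69 × 2.54 = 175.26 cm.
Mifflin-St Jeor (female): BMR = 10(66.3636) + 6.25(175.26) − 5(56) − 161 = 663.6364 + 1095.375 − 280 − 161 = 1318.0114 kcal/day.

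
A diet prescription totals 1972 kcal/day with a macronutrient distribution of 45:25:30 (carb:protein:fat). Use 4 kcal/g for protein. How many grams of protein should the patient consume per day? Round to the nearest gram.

Protein energy = 25% × 1972 = 493 kcal.
At 4 kcal/g: 493 ÷ 4 = 123.25 g.

123 g/day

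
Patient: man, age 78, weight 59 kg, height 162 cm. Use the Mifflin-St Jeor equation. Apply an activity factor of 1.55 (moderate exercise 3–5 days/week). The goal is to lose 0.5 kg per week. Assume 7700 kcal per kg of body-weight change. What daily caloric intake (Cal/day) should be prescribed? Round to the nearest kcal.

Mifflin-St Jeor (male): BMR = 10(59) + 6.25(162) − 5(78) + 5 = 590 + 1012.5 − 390 + 5 = 1217.5 kcal/day.
TEE = 1217.5 × 1.55 = 1887.125 kcal/day.
Required daily deficit = 0.5 × 7700 ÷ 7 = 550 kcal/day.
Target intake = 1887.125 − 550 = 1337.125 kcal/day.

1337 Cal/day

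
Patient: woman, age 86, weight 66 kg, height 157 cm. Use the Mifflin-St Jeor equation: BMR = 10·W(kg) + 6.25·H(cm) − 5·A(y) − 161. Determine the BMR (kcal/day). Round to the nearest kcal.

Mifflin-St Jeor (female): BMR = 10(66) + 6.25(157) − 5(86) − 161 = 660 + 981.25 − 430 − 161 = 1050.25 kcal/day.

1050 kcal/day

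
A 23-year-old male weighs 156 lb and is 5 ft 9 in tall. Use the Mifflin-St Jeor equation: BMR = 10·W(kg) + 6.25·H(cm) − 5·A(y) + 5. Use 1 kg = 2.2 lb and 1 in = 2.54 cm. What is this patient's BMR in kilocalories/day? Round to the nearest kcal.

1694 kilocalories/day

Convert to metric: weight = 156 ÷ 2.2 = 70.9091 kg; height = (5×12 + 9) × 2.54 = 69 × 2.54 = 175.26 cm.
Mifflin-St Jeor (male): BMR = 10(70.9091) + 6.25(175.26) − 5(23) + 5 = 709.0909 + 1095.375 − 115 + 5 = 1694.4659 kcal/day.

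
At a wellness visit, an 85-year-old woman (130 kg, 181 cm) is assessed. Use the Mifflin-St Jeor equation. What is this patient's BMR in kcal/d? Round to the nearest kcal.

1845 kcal/d

Mifflin-St Jeor (female): BMR = 10(130) + 6.25(181) − 5(85) − 161 = 1300 + 1131.25 − 425 − 161 = 1845.25 kcal/day.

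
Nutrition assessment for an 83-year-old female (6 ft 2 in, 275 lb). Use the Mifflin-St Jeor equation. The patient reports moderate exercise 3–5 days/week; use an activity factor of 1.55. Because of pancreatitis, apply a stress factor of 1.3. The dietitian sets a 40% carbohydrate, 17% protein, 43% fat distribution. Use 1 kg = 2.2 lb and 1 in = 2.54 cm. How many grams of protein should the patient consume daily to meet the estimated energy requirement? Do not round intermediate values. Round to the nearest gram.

158 g/day

Convert to metric: weight = 275 ÷ 2.2 = 125 kg; height = (6×12 + 2) × 2.54 = 74 × 2.54 = 187.96 cm.
Mifflin-St Jeor (female): BMR = 10(125) + 6.25(187.96) − 5(83) − 161 = 1250 + 1174.75 − 415 − 161 = 1848.75 kcal/day.
TEE = 1848.75 × 1.55 = 2865.5625 kcal/day.
With stress factor 1.3: 2865.5625 × 1.3 = 3725.2313 kcal/day.
Protein energy = 17% × 3725.2313 = 633.2893 kcal.
Protein = 633.2893 ÷ 4 kcal/g = 158.3223 g.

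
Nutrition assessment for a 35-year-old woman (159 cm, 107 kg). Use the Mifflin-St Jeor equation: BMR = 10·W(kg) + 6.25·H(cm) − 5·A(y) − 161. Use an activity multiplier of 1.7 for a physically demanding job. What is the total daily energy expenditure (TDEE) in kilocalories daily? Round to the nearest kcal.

Mifflin-St Jeor (female): BMR = 10(107) + 6.25(159) − 5(35) − 161 = 1070 + 993.75 − 175 − 161 = 1727.75 kcal/day.
TEE = BMR × activity factor = 1727.75 × 1.7 = 2937.175 kcal/day.

2937 kilocalories daily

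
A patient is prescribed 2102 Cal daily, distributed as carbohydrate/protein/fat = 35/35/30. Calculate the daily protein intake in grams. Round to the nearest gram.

184 g/day

Protein energy = 35% × 2102 = 735.7 kcal.
At 4 kcal/g: 735.7 ÷ 4 = 183.925 g.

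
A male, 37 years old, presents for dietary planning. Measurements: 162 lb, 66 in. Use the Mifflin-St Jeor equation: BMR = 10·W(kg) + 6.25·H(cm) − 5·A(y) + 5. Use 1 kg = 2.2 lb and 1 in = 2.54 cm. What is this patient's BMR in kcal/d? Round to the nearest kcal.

Convert to metric: weight = 162 ÷ 2.2 = 73.6364 kg; height = 66 × 2.54 = 167.64 cm.
Mifflin-St Jeor (male): BMR = 10(73.6364) + 6.25(167.64) − 5(37) + 5 = 736.3636 + 1047.75 − 185 + 5 = 1604.1136 kcal/day.

1604 kcal/d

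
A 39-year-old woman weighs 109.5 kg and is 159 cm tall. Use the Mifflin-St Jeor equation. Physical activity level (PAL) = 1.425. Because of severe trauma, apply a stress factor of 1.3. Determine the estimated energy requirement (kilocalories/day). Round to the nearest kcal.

Mifflin-St Jeor (female): BMR = 10(109.5) + 6.25(159) − 5(39) − 161 = 1095 + 993.75 − 195 − 161 = 1732.75 kcal/day.
TEE = BMR × activity factor = 1732.75 × 1.425 = 2469.1688 kcal/day.
Apply stress factor: 2469.1688 × 1.3 = 3209.9194 kcal/day.

3210 kilocalories/day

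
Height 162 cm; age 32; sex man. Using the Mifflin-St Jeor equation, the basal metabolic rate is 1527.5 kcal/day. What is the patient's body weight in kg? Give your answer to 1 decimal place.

1527.5 = 10·W + 6.25(162) − 5(32) + 5
10·W = 1527.5 − 857.5 = 670, so W = 67 kg.

67.0 kg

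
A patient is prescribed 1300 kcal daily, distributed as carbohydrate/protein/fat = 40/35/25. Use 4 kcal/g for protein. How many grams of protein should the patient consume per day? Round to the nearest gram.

Protein energy = 35% × 1300 = 455 kcal.
At 4 kcal/g: 455 ÷ 4 = 113.75 g.

114 g/day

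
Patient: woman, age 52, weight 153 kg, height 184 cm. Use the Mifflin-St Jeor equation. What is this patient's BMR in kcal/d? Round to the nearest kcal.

Mifflin-St Jeor (female): BMR = 10(153) + 6.25(184) − 5(52) − 161 = 1530 + 1150 − 260 − 161 = 2259 kcal/day.

2259 kcal/d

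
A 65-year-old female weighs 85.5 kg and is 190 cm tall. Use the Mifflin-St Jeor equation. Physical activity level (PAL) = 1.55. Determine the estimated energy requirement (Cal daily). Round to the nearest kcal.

2413 Cal daily

Mifflin-St Jeor (female): BMR = 10(85.5) + 6.25(190) − 5(65) − 161 = 855 + 1187.5 − 325 − 161 = 1556.5 kcal/day.
TEE = BMR × activity factor = 1556.5 × 1.55 = 2412.575 kcal/day.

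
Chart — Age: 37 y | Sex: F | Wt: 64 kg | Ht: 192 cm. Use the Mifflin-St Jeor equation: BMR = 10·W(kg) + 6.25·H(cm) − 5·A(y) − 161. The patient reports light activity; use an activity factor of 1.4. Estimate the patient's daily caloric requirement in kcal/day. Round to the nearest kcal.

2092 kcal/day

Mifflin-St Jeor (female): BMR = 10(64) + 6.25(192) − 5(37) − 161 = 640 + 1200 − 185 − 161 = 1494 kcal/day.
TEE = BMR × activity factor = 1494 × 1.4 = 2091.6 kcal/day.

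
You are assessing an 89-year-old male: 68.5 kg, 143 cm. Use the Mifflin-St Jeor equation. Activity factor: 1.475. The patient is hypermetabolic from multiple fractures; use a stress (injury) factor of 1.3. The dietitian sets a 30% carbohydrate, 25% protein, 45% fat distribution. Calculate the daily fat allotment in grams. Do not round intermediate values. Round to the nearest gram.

Mifflin-St Jeor (male): BMR = 10(68.5) + 6.25(143) − 5(89) + 5 = 685 + 893.75 − 445 + 5 = 1138.75 kcal/day.
TEE = 1138.75 × 1.475 = 1679.6563 kcal/day.
With stress factor 1.3: 1679.6563 × 1.3 = 2183.5531 kcal/day.
Fat energy = 45% × 2183.5531 = 982.5989 kcal.
Fat = 982.5989 ÷ 9 kcal/g = 109.1777 g.

109 g/day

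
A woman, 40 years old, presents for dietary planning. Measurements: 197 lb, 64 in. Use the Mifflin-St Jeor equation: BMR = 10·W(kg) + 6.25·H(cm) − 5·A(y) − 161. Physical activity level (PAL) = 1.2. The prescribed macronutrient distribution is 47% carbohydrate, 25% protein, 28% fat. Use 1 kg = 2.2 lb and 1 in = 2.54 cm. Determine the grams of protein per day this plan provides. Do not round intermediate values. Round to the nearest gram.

116 g/day

Convert to metric: weight = 197 ÷ 2.2 = 89.5455 kg; height = 64 × 2.54 = 162.56 cm.
Mifflin-St Jeor (female): BMR = 10(89.5455) + 6.25(162.56) − 5(40) − 161 = 895.4545 + 1016 − 200 − 161 = 1550.4545 kcal/day.
TEE = 1550.4545 × 1.2 = 1860.5455 kcal/day.
Protein energy = 25% × 1860.5455 = 465.1364 kcal.
Protein = 465.1364 ÷ 4 kcal/g = 116.2841 g.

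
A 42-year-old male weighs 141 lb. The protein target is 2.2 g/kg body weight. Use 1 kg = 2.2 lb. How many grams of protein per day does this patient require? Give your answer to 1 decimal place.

141.0 g/day

Weight in kg = 141 ÷ 2.2 = 64.0909 kg.
Protein = 2.2 g/kg × 64.0909 kg = 141 g/day.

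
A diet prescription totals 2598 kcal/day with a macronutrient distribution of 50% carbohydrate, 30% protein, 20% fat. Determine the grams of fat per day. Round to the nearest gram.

Fat energy = 20% × 2598 = 519.6 kcal.
At 9 kcal/g: 519.6 ÷ 9 = 57.7333 g.

58 g/day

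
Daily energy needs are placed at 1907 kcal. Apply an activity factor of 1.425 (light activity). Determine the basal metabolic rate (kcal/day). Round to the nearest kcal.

BMR = TEE ÷ activity factor = 1907 ÷ 1.425 = 1338.2456 kcal/day.

1338 kcal/day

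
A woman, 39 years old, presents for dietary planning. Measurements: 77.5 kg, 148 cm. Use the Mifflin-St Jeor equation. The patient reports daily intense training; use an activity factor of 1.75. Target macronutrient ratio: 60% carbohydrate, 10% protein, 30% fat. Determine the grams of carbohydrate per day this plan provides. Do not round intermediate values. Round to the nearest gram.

Mifflin-St Jeor (female): BMR = 10(77.5) + 6.25(148) − 5(39) − 161 = 775 + 925 − 195 − 161 = 1344 kcal/day.
TEE = 1344 × 1.75 = 2352 kcal/day.
Carbohydrate energy = 60% × 2352 = 1411.2 kcal.
Carbohydrate = 1411.2 ÷ 4 kcal/g = 352.8 g.

353 g/day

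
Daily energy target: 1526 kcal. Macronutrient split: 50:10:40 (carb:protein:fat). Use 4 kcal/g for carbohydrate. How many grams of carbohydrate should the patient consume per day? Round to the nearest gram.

191 g/day

Carbohydrate energy = 50% × 1526 = 763 kcal.
At 4 kcal/g: 763 ÷ 4 = 190.75 g.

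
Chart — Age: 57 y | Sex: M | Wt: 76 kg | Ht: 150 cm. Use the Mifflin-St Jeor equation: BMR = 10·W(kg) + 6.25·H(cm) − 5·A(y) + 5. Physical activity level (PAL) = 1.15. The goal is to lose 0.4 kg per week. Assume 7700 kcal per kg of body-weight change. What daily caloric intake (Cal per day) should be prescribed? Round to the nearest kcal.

Mifflin-St Jeor (male): BMR = 10(76) + 6.25(150) − 5(57) + 5 = 760 + 937.5 − 285 + 5 = 1417.5 kcal/day.
TEE = 1417.5 × 1.15 = 1630.125 kcal/day.
Required daily deficit = 0.4 × 7700 ÷ 7 = 440 kcal/day.
Target intake = 1630.125 − 440 = 1190.125 kcal/day.

1190 Cal per day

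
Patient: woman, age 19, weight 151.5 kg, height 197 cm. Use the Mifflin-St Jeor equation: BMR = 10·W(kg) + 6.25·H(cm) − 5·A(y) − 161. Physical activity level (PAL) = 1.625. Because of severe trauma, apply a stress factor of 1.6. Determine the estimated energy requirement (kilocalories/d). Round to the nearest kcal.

6475 kilocalories/d

Mifflin-St Jeor (female): BMR = 10(151.5) + 6.25(197) − 5(19) − 161 = 1515 + 1231.25 − 95 − 161 = 2490.25 kcal/day.
TEE = BMR × activity factor = 2490.25 × 1.625 = 4046.6563 kcal/day.
Apply stress factor: 4046.6563 × 1.6 = 6474.65 kcal/day.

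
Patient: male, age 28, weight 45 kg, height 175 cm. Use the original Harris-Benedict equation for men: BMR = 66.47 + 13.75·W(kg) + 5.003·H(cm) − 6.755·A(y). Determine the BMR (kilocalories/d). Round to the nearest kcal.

Harris-Benedict: BMR = 66.47 + 13.75(45) + 5.003(175) − 6.755(28) = 1371.605 kcal/day.

1372 kilocalories/d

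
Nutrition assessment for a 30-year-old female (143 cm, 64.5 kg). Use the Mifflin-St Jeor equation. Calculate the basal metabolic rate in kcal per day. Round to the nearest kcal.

Mifflin-St Jeor (female): BMR = 10(64.5) + 6.25(143) − 5(30) − 161 = 645 + 893.75 − 150 − 161 = 1227.75 kcal/day.

1228 kcal per day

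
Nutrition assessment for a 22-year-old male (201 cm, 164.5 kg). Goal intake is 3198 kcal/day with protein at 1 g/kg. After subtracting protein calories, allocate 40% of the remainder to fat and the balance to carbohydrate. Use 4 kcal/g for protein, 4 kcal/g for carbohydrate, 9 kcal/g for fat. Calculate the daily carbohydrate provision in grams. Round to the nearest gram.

381 g/day

Protein = 1 × 164.5 = 164.5 g → 164.5 × 4 = 658 kcal.
Non-protein calories = 3198 − 658 = 2540 kcal.
Fat: 40% × 2540 = 1016 kcal; carbohydrate: 1524 kcal.
Carbohydrate: 1524 kcal ÷ 4 kcal/g = 381 g.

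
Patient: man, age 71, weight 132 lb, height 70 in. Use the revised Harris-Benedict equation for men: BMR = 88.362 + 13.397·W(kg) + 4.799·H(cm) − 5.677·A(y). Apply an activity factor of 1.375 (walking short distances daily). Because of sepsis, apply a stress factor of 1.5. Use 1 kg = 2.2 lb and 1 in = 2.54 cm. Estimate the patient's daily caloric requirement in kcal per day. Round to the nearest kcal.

2769 kcal per day

Convert to metric: weight = 132 ÷ 2.2 = 60 kg; height = 70 × 2.54 = 177.8 cm.
Harris-Benedict: BMR = 88.362 + 13.397(60) + 4.799(177.8) − 5.677(71) = 1342.3772 kcal/day.
TEE = BMR × activity factor = 1342.3772 × 1.375 = 1845.7687 kcal/day.
Apply stress factor: 1845.7687 × 1.5 = 2768.653 kcal/day.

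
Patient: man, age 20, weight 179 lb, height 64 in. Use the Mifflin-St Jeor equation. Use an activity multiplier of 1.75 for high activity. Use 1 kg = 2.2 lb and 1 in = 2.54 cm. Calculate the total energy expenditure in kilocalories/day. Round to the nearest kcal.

Convert to metric: weight = 179 ÷ 2.2 = 81.3636 kg; height = 64 × 2.54 = 162.56 cm.
Mifflin-St Jeor (male): BMR = 10(81.3636) + 6.25(162.56) − 5(20) + 5 = 813.6364 + 1016 − 100 + 5 = 1734.6364 kcal/day.
TEE = BMR × activity factor = 1734.6364 × 1.75 = 3035.6136 kcal/day.

3036 kilocalories/day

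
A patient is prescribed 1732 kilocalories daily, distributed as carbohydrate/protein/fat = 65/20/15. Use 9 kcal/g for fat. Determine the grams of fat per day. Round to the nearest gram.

Fat energy = 15% × 1732 = 259.8 kcal.
At 9 kcal/g: 259.8 ÷ 9 = 28.8667 g.

29 g/day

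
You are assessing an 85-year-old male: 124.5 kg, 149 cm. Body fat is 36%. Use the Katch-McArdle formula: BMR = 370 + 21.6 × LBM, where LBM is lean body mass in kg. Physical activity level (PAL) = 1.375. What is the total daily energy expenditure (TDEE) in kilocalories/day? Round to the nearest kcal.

2875 kilocalories/day

LBM = 124.5 × (1 − 0.36) = 79.68 kg. Katch-McArdle: BMR = 370 + 21.6 × 79.68 = 2091.088 kcal/day.
TEE = BMR × activity factor = 2091.088 × 1.375 = 2875.246 kcal/day.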